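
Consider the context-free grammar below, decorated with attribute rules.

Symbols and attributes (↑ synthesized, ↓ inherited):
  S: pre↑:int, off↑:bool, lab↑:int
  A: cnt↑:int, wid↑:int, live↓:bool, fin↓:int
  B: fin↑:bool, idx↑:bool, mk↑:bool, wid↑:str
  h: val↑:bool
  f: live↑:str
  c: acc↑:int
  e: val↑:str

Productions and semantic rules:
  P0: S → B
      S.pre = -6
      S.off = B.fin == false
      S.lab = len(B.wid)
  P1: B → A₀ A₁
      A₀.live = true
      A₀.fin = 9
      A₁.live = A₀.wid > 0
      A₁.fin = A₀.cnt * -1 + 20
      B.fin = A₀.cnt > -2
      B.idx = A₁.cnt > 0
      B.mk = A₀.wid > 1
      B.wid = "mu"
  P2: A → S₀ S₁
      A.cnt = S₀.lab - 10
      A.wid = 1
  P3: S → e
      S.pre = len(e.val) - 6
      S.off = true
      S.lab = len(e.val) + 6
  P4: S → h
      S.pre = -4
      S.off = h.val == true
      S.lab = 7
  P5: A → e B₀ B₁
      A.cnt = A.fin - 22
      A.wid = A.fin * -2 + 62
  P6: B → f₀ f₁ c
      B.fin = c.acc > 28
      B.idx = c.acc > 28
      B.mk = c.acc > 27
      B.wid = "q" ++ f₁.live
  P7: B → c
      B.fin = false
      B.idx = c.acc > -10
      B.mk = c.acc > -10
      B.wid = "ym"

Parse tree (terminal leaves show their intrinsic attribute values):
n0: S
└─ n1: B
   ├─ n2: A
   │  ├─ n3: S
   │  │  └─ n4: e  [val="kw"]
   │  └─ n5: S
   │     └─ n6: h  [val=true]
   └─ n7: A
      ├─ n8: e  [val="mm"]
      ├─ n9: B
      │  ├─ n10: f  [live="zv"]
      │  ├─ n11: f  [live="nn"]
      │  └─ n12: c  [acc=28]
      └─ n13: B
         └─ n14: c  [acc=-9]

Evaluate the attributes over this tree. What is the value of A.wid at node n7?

1. n2.live = true  [true]
2. n2.fin = 9  [9]
3. n4.val = "kw"  [terminal]
4. n3.pre = -4  [len(e.val) - 6]
5. n3.off = true  [true]
6. n3.lab = 8  [len(e.val) + 6]
7. n6.val = true  [terminal]
8. n5.pre = -4  [-4]
9. n5.off = true  [h.val == true]
10. n5.lab = 7  [7]
11. n2.cnt = -2  [S₀.lab - 10]
12. n2.wid = 1  [1]
13. n7.live = true  [A₀.wid > 0]
14. n7.fin = 22  [A₀.cnt * -1 + 20]
15. n8.val = "mm"  [terminal]
16. n10.live = "zv"  [terminal]
17. n11.live = "nn"  [terminal]
18. n12.acc = 28  [terminal]
19. n9.fin = false  [c.acc > 28]
20. n9.idx = false  [c.acc > 28]
21. n9.mk = true  [c.acc > 27]
22. n9.wid = "qnn"  ["q" ++ f₁.live]
23. n14.acc = -9  [terminal]
24. n13.fin = false  [false]
25. n13.idx = true  [c.acc > -10]
26. n13.mk = true  [c.acc > -10]
27. n13.wid = "ym"  ["ym"]
28. n7.cnt = 0  [A.fin - 22]
29. n7.wid = 18  [A.fin * -2 + 62]
30. n1.fin = false  [A₀.cnt > -2]
31. n1.idx = false  [A₁.cnt > 0]
32. n1.mk = false  [A₀.wid > 1]
33. n1.wid = "mu"  ["mu"]
34. n0.pre = -6  [-6]
35. n0.off = true  [B.fin == false]
36. n0.lab = 2  [len(B.wid)]

18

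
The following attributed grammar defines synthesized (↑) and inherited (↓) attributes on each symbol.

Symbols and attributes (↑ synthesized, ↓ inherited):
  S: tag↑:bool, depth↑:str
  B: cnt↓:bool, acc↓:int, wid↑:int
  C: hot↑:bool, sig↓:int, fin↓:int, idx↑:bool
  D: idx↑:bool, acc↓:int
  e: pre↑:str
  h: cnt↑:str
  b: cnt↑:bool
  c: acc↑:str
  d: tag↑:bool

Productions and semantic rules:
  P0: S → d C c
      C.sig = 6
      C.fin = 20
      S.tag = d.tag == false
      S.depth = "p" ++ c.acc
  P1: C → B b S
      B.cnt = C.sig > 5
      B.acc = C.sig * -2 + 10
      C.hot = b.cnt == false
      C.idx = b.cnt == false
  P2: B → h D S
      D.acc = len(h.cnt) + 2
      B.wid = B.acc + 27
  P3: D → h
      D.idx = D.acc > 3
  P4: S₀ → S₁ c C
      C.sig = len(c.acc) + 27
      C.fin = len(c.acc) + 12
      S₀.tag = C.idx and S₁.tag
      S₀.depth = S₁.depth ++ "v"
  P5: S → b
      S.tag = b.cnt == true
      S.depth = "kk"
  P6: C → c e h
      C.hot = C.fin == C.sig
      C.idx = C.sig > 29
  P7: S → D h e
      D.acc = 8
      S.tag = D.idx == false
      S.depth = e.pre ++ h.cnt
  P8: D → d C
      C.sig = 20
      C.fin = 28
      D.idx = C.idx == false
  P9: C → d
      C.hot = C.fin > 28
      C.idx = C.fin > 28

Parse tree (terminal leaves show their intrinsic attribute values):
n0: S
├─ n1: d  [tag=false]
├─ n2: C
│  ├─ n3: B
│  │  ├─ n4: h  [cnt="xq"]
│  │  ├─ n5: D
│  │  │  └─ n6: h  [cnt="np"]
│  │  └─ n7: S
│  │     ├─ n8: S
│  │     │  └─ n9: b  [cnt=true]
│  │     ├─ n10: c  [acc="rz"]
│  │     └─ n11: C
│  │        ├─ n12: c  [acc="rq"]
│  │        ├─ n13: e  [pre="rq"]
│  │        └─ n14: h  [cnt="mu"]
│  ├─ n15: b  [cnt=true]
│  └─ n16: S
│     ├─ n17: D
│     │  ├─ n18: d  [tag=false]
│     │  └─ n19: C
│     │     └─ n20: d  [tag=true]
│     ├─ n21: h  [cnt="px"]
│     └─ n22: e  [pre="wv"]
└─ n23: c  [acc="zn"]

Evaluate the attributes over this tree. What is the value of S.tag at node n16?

1. n1.tag = false  [terminal]
2. n2.sig = 6  [6]
3. n2.fin = 20  [20]
4. n3.cnt = true  [C.sig > 5]
5. n3.acc = -2  [C.sig * -2 + 10]
6. n4.cnt = "xq"  [terminal]
7. n5.acc = 4  [len(h.cnt) + 2]
8. n6.cnt = "np"  [terminal]
9. n5.idx = true  [D.acc > 3]
10. n9.cnt = true  [terminal]
11. n8.tag = true  [b.cnt == true]
12. n8.depth = "kk"  ["kk"]
13. n10.acc = "rz"  [terminal]
14. n11.sig = 29  [len(c.acc) + 27]
15. n11.fin = 14  [len(c.acc) + 12]
16. n12.acc = "rq"  [terminal]
17. n13.pre = "rq"  [terminal]
18. n14.cnt = "mu"  [terminal]
19. n11.hot = false  [C.fin == C.sig]
20. n11.idx = false  [C.sig > 29]
21. n7.tag = false  [C.idx and S₁.tag]
22. n7.depth = "kkv"  [S₁.depth ++ "v"]
23. n3.wid = 25  [B.acc + 27]
24. n15.cnt = true  [terminal]
25. n17.acc = 8  [8]
26. n18.tag = false  [terminal]
27. n19.sig = 20  [20]
28. n19.fin = 28  [28]
29. n20.tag = true  [terminal]
30. n19.hot = false  [C.fin > 28]
31. n19.idx = false  [C.fin > 28]
32. n17.idx = true  [C.idx == false]
33. n21.cnt = "px"  [terminal]
34. n22.pre = "wv"  [terminal]
35. n16.tag = false  [D.idx == false]
36. n16.depth = "wvpx"  [e.pre ++ h.cnt]
37. n2.hot = false  [b.cnt == false]
38. n2.idx = false  [b.cnt == false]
39. n23.acc = "zn"  [terminal]
40. n0.tag = true  [d.tag == false]
41. n0.depth = "pzn"  ["p" ++ c.acc]

false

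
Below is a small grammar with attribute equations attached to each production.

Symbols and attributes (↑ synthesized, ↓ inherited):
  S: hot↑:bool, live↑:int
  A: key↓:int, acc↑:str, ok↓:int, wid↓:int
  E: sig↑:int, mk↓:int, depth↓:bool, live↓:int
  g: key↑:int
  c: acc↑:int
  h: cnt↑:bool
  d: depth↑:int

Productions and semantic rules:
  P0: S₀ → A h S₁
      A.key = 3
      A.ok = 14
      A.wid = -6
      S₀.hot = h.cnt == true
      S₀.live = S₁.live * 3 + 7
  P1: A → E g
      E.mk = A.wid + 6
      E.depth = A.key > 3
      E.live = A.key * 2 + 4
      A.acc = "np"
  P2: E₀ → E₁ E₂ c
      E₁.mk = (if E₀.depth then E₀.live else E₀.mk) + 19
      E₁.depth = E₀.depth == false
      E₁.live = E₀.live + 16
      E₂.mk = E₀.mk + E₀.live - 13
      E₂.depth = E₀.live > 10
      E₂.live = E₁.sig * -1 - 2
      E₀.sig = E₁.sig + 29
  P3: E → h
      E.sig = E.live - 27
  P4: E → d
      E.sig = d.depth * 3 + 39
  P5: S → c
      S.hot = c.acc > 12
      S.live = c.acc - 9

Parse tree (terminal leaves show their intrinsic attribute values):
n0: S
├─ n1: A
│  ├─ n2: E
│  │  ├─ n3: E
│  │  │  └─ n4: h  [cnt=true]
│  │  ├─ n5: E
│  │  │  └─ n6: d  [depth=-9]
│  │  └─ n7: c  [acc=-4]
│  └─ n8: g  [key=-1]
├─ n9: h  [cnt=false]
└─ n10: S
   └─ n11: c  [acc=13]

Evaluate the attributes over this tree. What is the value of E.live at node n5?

1. n1.key = 3  [3]
2. n1.ok = 14  [14]
3. n1.wid = -6  [-6]
4. n2.mk = 0  [A.wid + 6]
5. n2.depth = false  [A.key > 3]
6. n2.live = 10  [A.key * 2 + 4]
7. n3.mk = 19  [(if E₀.depth then E₀.live else E₀.mk) + 19]
8. n3.depth = true  [E₀.depth == false]
9. n3.live = 26  [E₀.live + 16]
10. n4.cnt = true  [terminal]
11. n3.sig = -1  [E.live - 27]
12. n5.mk = -3  [E₀.mk + E₀.live - 13]
13. n5.depth = false  [E₀.live > 10]
14. n5.live = -1  [E₁.sig * -1 - 2]
15. n6.depth = -9  [terminal]
16. n5.sig = 12  [d.depth * 3 + 39]
17. n7.acc = -4  [terminal]
18. n2.sig = 28  [E₁.sig + 29]
19. n8.key = -1  [terminal]
20. n1.acc = "np"  ["np"]
21. n9.cnt = false  [terminal]
22. n11.acc = 13  [terminal]
23. n10.hot = true  [c.acc > 12]
24. n10.live = 4  [c.acc - 9]
25. n0.hot = false  [h.cnt == true]
26. n0.live = 19  [S₁.live * 3 + 7]

-1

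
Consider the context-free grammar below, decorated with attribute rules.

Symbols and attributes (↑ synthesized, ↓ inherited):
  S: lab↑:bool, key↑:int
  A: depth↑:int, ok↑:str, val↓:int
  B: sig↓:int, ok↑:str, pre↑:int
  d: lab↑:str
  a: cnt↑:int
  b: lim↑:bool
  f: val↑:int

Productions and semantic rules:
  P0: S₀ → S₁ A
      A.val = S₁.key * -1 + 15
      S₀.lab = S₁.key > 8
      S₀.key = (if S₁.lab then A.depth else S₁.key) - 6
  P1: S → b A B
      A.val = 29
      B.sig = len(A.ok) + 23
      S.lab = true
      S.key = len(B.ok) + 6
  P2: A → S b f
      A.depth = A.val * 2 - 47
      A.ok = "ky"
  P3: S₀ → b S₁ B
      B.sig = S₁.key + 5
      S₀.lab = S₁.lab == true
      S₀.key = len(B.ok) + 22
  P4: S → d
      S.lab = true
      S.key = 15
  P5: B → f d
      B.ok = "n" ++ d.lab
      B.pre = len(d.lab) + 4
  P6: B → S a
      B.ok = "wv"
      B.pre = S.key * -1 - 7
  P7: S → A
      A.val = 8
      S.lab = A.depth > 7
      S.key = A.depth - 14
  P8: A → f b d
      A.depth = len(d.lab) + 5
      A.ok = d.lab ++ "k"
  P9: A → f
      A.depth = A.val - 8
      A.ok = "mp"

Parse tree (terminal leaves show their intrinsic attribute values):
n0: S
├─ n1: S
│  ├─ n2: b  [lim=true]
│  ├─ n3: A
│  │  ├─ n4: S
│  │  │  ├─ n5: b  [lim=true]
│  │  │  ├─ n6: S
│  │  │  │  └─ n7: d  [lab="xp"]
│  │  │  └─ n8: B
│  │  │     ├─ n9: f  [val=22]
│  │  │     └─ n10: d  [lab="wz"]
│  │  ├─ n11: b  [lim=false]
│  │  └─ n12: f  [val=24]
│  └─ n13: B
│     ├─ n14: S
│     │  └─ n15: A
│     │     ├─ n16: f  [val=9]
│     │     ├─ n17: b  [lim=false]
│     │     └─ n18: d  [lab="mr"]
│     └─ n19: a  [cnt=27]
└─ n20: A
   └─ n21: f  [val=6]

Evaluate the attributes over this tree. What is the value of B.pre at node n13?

0

1. n2.lim = true  [terminal]
2. n3.val = 29  [29]
3. n5.lim = true  [terminal]
4. n7.lab = "xp"  [terminal]
5. n6.lab = true  [true]
6. n6.key = 15  [15]
7. n8.sig = 20  [S₁.key + 5]
8. n9.val = 22  [terminal]
9. n10.lab = "wz"  [terminal]
10. n8.ok = "nwz"  ["n" ++ d.lab]
11. n8.pre = 6  [len(d.lab) + 4]
12. n4.lab = true  [S₁.lab == true]
13. n4.key = 25  [len(B.ok) + 22]
14. n11.lim = false  [terminal]
15. n12.val = 24  [terminal]
16. n3.depth = 11  [A.val * 2 - 47]
17. n3.ok = "ky"  ["ky"]
18. n13.sig = 25  [len(A.ok) + 23]
19. n15.val = 8  [8]
20. n16.val = 9  [terminal]
21. n17.lim = false  [terminal]
22. n18.lab = "mr"  [terminal]
23. n15.depth = 7  [len(d.lab) + 5]
24. n15.ok = "mrk"  [d.lab ++ "k"]
25. n14.lab = false  [A.depth > 7]
26. n14.key = -7  [A.depth - 14]
27. n19.cnt = 27  [terminal]
28. n13.ok = "wv"  ["wv"]
29. n13.pre = 0  [S.key * -1 - 7]
30. n1.lab = true  [true]
31. n1.key = 8  [len(B.ok) + 6]
32. n20.val = 7  [S₁.key * -1 + 15]
33. n21.val = 6  [terminal]
34. n20.depth = -1  [A.val - 8]
35. n20.ok = "mp"  ["mp"]
36. n0.lab = false  [S₁.key > 8]
37. n0.key = -7  [(if S₁.lab then A.depth else S₁.key) - 6]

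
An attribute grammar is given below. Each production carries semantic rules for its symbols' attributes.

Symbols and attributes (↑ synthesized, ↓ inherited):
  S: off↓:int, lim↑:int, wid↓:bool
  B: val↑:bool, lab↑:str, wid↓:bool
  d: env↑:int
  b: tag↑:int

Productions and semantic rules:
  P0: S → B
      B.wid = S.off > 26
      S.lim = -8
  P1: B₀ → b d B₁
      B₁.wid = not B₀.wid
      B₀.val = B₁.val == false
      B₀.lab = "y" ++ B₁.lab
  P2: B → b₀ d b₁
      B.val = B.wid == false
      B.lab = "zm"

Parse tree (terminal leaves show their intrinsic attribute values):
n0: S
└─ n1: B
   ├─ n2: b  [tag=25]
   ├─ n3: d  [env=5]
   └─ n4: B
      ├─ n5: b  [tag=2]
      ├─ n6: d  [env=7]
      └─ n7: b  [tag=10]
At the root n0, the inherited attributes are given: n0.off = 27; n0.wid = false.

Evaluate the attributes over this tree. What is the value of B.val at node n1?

false

1. n0.off = 27  [given at root]
2. n0.wid = false  [given at root]
3. n1.wid = true  [S.off > 26]
4. n2.tag = 25  [terminal]
5. n3.env = 5  [terminal]
6. n4.wid = false  [not B₀.wid]
7. n5.tag = 2  [terminal]
8. n6.env = 7  [terminal]
9. n7.tag = 10  [terminal]
10. n4.val = true  [B.wid == false]
11. n4.lab = "zm"  ["zm"]
12. n1.val = false  [B₁.val == false]
13. n1.lab = "yzm"  ["y" ++ B₁.lab]
14. n0.lim = -8  [-8]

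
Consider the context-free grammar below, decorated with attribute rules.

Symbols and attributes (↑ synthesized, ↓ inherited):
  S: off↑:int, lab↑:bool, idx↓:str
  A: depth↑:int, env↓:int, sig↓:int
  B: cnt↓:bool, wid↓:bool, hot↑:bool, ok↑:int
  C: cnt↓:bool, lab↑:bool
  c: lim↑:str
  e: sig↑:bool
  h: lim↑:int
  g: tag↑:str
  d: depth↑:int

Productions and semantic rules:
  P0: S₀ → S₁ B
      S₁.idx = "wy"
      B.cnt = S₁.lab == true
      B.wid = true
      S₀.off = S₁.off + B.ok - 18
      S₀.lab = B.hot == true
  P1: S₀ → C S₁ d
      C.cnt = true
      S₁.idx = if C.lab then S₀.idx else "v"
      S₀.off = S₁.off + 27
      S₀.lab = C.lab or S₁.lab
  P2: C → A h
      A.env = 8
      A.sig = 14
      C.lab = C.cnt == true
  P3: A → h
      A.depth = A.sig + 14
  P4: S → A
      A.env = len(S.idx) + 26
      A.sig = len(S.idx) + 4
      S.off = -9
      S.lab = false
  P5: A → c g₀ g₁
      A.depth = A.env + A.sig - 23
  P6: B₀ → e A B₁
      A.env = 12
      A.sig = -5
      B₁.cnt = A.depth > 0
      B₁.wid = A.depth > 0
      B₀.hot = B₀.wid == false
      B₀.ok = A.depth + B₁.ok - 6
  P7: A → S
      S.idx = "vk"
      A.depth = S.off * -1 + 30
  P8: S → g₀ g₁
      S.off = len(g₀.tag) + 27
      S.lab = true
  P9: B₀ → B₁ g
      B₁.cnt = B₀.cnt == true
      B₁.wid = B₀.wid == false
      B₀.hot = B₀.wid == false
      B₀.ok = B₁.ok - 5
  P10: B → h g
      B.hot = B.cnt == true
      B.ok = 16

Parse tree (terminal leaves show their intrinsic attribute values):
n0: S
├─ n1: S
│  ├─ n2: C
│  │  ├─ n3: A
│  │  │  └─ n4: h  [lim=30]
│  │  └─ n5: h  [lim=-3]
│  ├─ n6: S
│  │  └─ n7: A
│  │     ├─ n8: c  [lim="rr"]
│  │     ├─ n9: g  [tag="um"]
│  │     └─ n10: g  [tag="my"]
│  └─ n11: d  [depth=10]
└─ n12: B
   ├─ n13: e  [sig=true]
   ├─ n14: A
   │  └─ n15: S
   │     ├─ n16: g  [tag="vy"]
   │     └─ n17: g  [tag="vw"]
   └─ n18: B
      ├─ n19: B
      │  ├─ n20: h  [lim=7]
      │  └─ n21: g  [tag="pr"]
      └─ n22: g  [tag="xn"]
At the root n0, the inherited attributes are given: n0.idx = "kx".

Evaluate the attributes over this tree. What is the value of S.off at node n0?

6

1. n0.idx = "kx"  [given at root]
2. n1.idx = "wy"  ["wy"]
3. n2.cnt = true  [true]
4. n3.env = 8  [8]
5. n3.sig = 14  [14]
6. n4.lim = 30  [terminal]
7. n3.depth = 28  [A.sig + 14]
8. n5.lim = -3  [terminal]
9. n2.lab = true  [C.cnt == true]
10. n6.idx = "wy"  [if C.lab then S₀.idx else "v"]
11. n7.env = 28  [len(S.idx) + 26]
12. n7.sig = 6  [len(S.idx) + 4]
13. n8.lim = "rr"  [terminal]
14. n9.tag = "um"  [terminal]
15. n10.tag = "my"  [terminal]
16. n7.depth = 11  [A.env + A.sig - 23]
17. n6.off = -9  [-9]
18. n6.lab = false  [false]
19. n11.depth = 10  [terminal]
20. n1.off = 18  [S₁.off + 27]
21. n1.lab = true  [C.lab or S₁.lab]
22. n12.cnt = true  [S₁.lab == true]
23. n12.wid = true  [true]
24. n13.sig = true  [terminal]
25. n14.env = 12  [12]
26. n14.sig = -5  [-5]
27. n15.idx = "vk"  ["vk"]
28. n16.tag = "vy"  [terminal]
29. n17.tag = "vw"  [terminal]
30. n15.off = 29  [len(g₀.tag) + 27]
31. n15.lab = true  [true]
32. n14.depth = 1  [S.off * -1 + 30]
33. n18.cnt = true  [A.depth > 0]
34. n18.wid = true  [A.depth > 0]
35. n19.cnt = true  [B₀.cnt == true]
36. n19.wid = false  [B₀.wid == false]
37. n20.lim = 7  [terminal]
38. n21.tag = "pr"  [terminal]
39. n19.hot = true  [B.cnt == true]
40. n19.ok = 16  [16]
41. n22.tag = "xn"  [terminal]
42. n18.hot = false  [B₀.wid == false]
43. n18.ok = 11  [B₁.ok - 5]
44. n12.hot = false  [B₀.wid == false]
45. n12.ok = 6  [A.depth + B₁.ok - 6]
46. n0.off = 6  [S₁.off + B.ok - 18]
47. n0.lab = false  [B.hot == true]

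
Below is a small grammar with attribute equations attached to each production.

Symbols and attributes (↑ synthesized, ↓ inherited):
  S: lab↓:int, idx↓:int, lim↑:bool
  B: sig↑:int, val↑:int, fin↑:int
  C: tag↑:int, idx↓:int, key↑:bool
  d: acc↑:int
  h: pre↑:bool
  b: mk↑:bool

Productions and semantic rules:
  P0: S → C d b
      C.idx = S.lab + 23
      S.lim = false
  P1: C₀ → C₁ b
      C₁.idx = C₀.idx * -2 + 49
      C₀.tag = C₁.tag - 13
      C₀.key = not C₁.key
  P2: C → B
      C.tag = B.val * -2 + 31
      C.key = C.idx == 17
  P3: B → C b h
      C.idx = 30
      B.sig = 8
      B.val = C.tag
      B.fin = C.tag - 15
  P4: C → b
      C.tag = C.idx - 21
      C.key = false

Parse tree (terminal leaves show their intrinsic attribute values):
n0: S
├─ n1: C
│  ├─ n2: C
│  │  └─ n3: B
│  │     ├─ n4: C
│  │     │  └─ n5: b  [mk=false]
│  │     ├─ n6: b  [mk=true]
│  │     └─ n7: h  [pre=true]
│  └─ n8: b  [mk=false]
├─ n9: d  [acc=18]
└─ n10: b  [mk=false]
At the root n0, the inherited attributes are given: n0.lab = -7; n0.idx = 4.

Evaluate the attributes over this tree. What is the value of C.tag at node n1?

0

1. n0.lab = -7  [given at root]
2. n0.idx = 4  [given at root]
3. n1.idx = 16  [S.lab + 23]
4. n2.idx = 17  [C₀.idx * -2 + 49]
5. n4.idx = 30  [30]
6. n5.mk = false  [terminal]
7. n4.tag = 9  [C.idx - 21]
8. n4.key = false  [false]
9. n6.mk = true  [terminal]
10. n7.pre = true  [terminal]
11. n3.sig = 8  [8]
12. n3.val = 9  [C.tag]
13. n3.fin = -6  [C.tag - 15]
14. n2.tag = 13  [B.val * -2 + 31]
15. n2.key = true  [C.idx == 17]
16. n8.mk = false  [terminal]
17. n1.tag = 0  [C₁.tag - 13]
18. n1.key = false  [not C₁.key]
19. n9.acc = 18  [terminal]
20. n10.mk = false  [terminal]
21. n0.lim = false  [false]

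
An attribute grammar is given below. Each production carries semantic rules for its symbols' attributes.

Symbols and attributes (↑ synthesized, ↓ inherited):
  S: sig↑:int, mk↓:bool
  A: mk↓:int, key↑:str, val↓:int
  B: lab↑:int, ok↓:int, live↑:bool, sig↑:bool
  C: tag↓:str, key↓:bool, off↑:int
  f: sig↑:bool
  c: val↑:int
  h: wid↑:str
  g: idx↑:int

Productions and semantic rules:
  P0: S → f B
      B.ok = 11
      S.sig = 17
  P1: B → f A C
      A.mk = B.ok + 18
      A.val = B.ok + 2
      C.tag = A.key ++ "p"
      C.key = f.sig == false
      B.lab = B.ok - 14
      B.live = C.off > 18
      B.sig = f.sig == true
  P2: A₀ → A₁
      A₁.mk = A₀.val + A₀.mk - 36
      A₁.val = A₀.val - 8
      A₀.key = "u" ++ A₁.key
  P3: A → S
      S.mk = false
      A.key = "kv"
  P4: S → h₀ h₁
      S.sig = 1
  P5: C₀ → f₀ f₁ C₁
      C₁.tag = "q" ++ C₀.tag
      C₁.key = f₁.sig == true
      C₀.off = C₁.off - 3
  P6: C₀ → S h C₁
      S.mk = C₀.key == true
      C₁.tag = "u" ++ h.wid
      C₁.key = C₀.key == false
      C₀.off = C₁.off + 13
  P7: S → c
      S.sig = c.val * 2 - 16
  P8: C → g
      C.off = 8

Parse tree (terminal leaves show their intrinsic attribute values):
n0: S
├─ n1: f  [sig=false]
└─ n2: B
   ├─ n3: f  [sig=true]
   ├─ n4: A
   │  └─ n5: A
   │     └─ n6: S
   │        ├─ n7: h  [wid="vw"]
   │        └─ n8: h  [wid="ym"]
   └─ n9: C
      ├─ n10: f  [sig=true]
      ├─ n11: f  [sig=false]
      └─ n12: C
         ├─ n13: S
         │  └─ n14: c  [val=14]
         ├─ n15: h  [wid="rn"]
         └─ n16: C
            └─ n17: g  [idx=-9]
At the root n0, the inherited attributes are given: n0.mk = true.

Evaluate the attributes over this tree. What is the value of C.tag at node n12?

"qukvp"

1. n0.mk = true  [given at root]
2. n1.sig = false  [terminal]
3. n2.ok = 11  [11]
4. n3.sig = true  [terminal]
5. n4.mk = 29  [B.ok + 18]
6. n4.val = 13  [B.ok + 2]
7. n5.mk = 6  [A₀.val + A₀.mk - 36]
8. n5.val = 5  [A₀.val - 8]
9. n6.mk = false  [false]
10. n7.wid = "vw"  [terminal]
11. n8.wid = "ym"  [terminal]
12. n6.sig = 1  [1]
13. n5.key = "kv"  ["kv"]
14. n4.key = "ukv"  ["u" ++ A₁.key]
15. n9.tag = "ukvp"  [A.key ++ "p"]
16. n9.key = false  [f.sig == false]
17. n10.sig = true  [terminal]
18. n11.sig = false  [terminal]
19. n12.tag = "qukvp"  ["q" ++ C₀.tag]
20. n12.key = false  [f₁.sig == true]
21. n13.mk = false  [C₀.key == true]
22. n14.val = 14  [terminal]
23. n13.sig = 12  [c.val * 2 - 16]
24. n15.wid = "rn"  [terminal]
25. n16.tag = "urn"  ["u" ++ h.wid]
26. n16.key = true  [C₀.key == false]
27. n17.idx = -9  [terminal]
28. n16.off = 8  [8]
29. n12.off = 21  [C₁.off + 13]
30. n9.off = 18  [C₁.off - 3]
31. n2.lab = -3  [B.ok - 14]
32. n2.live = false  [C.off > 18]
33. n2.sig = true  [f.sig == true]
34. n0.sig = 17  [17]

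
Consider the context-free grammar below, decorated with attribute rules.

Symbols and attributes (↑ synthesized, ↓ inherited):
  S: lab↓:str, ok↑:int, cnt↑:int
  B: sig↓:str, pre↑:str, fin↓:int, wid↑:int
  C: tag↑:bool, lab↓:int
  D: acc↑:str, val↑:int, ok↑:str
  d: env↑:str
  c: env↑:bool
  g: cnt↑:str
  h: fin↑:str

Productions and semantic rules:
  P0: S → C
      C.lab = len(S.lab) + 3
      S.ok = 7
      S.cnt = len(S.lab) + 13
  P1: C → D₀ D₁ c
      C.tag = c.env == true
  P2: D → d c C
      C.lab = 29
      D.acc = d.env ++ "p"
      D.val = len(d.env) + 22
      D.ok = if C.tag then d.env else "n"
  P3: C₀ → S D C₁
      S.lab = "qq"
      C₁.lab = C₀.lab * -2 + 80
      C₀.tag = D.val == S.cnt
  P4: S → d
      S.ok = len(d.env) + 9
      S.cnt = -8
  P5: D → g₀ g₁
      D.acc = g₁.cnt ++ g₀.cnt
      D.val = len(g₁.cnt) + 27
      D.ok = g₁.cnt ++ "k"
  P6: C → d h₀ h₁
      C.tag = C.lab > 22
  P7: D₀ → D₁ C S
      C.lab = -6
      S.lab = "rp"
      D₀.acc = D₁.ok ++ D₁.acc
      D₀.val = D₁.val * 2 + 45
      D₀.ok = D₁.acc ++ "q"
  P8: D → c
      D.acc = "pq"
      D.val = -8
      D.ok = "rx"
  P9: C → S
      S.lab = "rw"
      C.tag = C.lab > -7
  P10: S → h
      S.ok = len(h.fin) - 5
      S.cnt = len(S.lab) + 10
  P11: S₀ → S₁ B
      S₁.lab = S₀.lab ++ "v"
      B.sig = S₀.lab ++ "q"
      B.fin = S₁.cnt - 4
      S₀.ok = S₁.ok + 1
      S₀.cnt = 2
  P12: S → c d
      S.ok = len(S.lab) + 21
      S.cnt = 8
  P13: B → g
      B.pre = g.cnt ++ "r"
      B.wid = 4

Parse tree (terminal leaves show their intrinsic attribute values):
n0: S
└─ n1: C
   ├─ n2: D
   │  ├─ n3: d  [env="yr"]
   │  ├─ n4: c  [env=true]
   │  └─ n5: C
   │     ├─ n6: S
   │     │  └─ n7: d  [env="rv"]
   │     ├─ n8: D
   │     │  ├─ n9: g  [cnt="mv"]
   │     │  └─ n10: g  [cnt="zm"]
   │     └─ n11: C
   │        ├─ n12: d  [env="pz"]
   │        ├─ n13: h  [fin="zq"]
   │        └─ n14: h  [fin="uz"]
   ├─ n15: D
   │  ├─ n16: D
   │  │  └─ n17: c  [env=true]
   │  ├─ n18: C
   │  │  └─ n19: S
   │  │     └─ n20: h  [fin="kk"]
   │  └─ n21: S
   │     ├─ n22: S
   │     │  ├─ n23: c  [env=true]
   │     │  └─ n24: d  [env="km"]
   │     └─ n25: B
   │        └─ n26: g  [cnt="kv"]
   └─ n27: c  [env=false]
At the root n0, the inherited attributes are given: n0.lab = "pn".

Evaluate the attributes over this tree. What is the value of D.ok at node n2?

"n"

1. n0.lab = "pn"  [given at root]
2. n1.lab = 5  [len(S.lab) + 3]
3. n3.env = "yr"  [terminal]
4. n4.env = true  [terminal]
5. n5.lab = 29  [29]
6. n6.lab = "qq"  ["qq"]
7. n7.env = "rv"  [terminal]
8. n6.ok = 11  [len(d.env) + 9]
9. n6.cnt = -8  [-8]
10. n9.cnt = "mv"  [terminal]
11. n10.cnt = "zm"  [terminal]
12. n8.acc = "zmmv"  [g₁.cnt ++ g₀.cnt]
13. n8.val = 29  [len(g₁.cnt) + 27]
14. n8.ok = "zmk"  [g₁.cnt ++ "k"]
15. n11.lab = 22  [C₀.lab * -2 + 80]
16. n12.env = "pz"  [terminal]
17. n13.fin = "zq"  [terminal]
18. n14.fin = "uz"  [terminal]
19. n11.tag = false  [C.lab > 22]
20. n5.tag = false  [D.val == S.cnt]
21. n2.acc = "yrp"  [d.env ++ "p"]
22. n2.val = 24  [len(d.env) + 22]
23. n2.ok = "n"  [if C.tag then d.env else "n"]
24. n17.env = true  [terminal]
25. n16.acc = "pq"  ["pq"]
26. n16.val = -8  [-8]
27. n16.ok = "rx"  ["rx"]
28. n18.lab = -6  [-6]
29. n19.lab = "rw"  ["rw"]
30. n20.fin = "kk"  [terminal]
31. n19.ok = -3  [len(h.fin) - 5]
32. n19.cnt = 12  [len(S.lab) + 10]
33. n18.tag = true  [C.lab > -7]
34. n21.lab = "rp"  ["rp"]
35. n22.lab = "rpv"  [S₀.lab ++ "v"]
36. n23.env = true  [terminal]
37. n24.env = "km"  [terminal]
38. n22.ok = 24  [len(S.lab) + 21]
39. n22.cnt = 8  [8]
40. n25.sig = "rpq"  [S₀.lab ++ "q"]
41. n25.fin = 4  [S₁.cnt - 4]
42. n26.cnt = "kv"  [terminal]
43. n25.pre = "kvr"  [g.cnt ++ "r"]
44. n25.wid = 4  [4]
45. n21.ok = 25  [S₁.ok + 1]
46. n21.cnt = 2  [2]
47. n15.acc = "rxpq"  [D₁.ok ++ D₁.acc]
48. n15.val = 29  [D₁.val * 2 + 45]
49. n15.ok = "pqq"  [D₁.acc ++ "q"]
50. n27.env = false  [terminal]
51. n1.tag = false  [c.env == true]
52. n0.ok = 7  [7]
53. n0.cnt = 15  [len(S.lab) + 13]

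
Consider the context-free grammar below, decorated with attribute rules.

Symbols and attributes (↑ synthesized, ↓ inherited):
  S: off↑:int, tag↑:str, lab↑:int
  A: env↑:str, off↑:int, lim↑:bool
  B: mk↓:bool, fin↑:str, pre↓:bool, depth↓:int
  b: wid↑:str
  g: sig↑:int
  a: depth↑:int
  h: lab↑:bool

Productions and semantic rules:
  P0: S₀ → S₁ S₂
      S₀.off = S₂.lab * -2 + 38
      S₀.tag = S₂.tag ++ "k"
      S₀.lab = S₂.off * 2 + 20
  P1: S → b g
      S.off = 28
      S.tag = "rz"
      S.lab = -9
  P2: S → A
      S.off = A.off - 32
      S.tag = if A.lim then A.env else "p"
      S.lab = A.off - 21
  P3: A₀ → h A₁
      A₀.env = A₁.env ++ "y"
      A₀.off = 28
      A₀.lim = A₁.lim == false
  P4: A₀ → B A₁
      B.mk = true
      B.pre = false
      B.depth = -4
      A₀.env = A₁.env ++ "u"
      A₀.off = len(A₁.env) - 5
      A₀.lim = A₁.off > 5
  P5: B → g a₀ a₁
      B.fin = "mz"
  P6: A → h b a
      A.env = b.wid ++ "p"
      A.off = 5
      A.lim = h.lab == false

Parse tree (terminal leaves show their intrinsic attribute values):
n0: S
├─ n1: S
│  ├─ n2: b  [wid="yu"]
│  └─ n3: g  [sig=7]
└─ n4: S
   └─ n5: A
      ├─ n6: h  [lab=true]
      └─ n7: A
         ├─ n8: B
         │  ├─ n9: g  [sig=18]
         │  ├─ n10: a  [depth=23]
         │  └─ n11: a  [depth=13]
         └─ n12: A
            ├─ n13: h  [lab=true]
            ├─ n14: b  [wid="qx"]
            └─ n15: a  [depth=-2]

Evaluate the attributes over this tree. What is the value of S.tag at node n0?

1. n2.wid = "yu"  [terminal]
2. n3.sig = 7  [terminal]
3. n1.off = 28  [28]
4. n1.tag = "rz"  ["rz"]
5. n1.lab = -9  [-9]
6. n6.lab = true  [terminal]
7. n8.mk = true  [true]
8. n8.pre = false  [false]
9. n8.depth = -4  [-4]
10. n9.sig = 18  [terminal]
11. n10.depth = 23  [terminal]
12. n11.depth = 13  [terminal]
13. n8.fin = "mz"  ["mz"]
14. n13.lab = true  [terminal]
15. n14.wid = "qx"  [terminal]
16. n15.depth = -2  [terminal]
17. n12.env = "qxp"  [b.wid ++ "p"]
18. n12.off = 5  [5]
19. n12.lim = false  [h.lab == false]
20. n7.env = "qxpu"  [A₁.env ++ "u"]
21. n7.off = -2  [len(A₁.env) - 5]
22. n7.lim = false  [A₁.off > 5]
23. n5.env = "qxpuy"  [A₁.env ++ "y"]
24. n5.off = 28  [28]
25. n5.lim = true  [A₁.lim == false]
26. n4.off = -4  [A.off - 32]
27. n4.tag = "qxpuy"  [if A.lim then A.env else "p"]
28. n4.lab = 7  [A.off - 21]
29. n0.off = 24  [S₂.lab * -2 + 38]
30. n0.tag = "qxpuyk"  [S₂.tag ++ "k"]
31. n0.lab = 12  [S₂.off * 2 + 20]

"qxpuyk"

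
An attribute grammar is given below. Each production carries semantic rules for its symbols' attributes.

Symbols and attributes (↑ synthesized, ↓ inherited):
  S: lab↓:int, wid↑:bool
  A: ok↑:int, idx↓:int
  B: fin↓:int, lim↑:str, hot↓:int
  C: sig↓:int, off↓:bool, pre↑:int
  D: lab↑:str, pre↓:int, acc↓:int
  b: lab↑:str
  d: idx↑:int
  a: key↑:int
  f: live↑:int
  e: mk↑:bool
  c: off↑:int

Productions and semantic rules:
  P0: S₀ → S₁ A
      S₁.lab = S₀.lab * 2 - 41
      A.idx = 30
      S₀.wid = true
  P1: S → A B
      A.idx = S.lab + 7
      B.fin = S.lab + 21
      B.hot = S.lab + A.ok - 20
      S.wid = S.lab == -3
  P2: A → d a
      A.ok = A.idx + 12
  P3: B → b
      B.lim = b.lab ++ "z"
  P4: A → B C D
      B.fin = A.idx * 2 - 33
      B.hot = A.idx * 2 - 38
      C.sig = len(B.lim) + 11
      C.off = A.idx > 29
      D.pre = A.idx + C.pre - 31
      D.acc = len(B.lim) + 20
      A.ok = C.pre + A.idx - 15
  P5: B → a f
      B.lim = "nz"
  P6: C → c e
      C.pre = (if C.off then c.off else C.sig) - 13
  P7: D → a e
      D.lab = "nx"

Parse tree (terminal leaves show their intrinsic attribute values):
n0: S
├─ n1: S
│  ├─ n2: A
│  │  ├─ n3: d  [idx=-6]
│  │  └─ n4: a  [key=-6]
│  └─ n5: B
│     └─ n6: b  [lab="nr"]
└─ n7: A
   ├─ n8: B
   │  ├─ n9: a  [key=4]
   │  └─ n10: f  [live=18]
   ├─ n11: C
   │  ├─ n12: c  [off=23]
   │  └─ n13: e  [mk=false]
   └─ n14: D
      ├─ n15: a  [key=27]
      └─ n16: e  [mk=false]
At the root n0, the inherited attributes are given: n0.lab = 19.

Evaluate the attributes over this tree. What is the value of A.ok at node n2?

16

1. n0.lab = 19  [given at root]
2. n1.lab = -3  [S₀.lab * 2 - 41]
3. n2.idx = 4  [S.lab + 7]
4. n3.idx = -6  [terminal]
5. n4.key = -6  [terminal]
6. n2.ok = 16  [A.idx + 12]
7. n5.fin = 18  [S.lab + 21]
8. n5.hot = -7  [S.lab + A.ok - 20]
9. n6.lab = "nr"  [terminal]
10. n5.lim = "nrz"  [b.lab ++ "z"]
11. n1.wid = true  [S.lab == -3]
12. n7.idx = 30  [30]
13. n8.fin = 27  [A.idx * 2 - 33]
14. n8.hot = 22  [A.idx * 2 - 38]
15. n9.key = 4  [terminal]
16. n10.live = 18  [terminal]
17. n8.lim = "nz"  ["nz"]
18. n11.sig = 13  [len(B.lim) + 11]
19. n11.off = true  [A.idx > 29]
20. n12.off = 23  [terminal]
21. n13.mk = false  [terminal]
22. n11.pre = 10  [(if C.off then c.off else C.sig) - 13]
23. n14.pre = 9  [A.idx + C.pre - 31]
24. n14.acc = 22  [len(B.lim) + 20]
25. n15.key = 27  [terminal]
26. n16.mk = false  [terminal]
27. n14.lab = "nx"  ["nx"]
28. n7.ok = 25  [C.pre + A.idx - 15]
29. n0.wid = true  [true]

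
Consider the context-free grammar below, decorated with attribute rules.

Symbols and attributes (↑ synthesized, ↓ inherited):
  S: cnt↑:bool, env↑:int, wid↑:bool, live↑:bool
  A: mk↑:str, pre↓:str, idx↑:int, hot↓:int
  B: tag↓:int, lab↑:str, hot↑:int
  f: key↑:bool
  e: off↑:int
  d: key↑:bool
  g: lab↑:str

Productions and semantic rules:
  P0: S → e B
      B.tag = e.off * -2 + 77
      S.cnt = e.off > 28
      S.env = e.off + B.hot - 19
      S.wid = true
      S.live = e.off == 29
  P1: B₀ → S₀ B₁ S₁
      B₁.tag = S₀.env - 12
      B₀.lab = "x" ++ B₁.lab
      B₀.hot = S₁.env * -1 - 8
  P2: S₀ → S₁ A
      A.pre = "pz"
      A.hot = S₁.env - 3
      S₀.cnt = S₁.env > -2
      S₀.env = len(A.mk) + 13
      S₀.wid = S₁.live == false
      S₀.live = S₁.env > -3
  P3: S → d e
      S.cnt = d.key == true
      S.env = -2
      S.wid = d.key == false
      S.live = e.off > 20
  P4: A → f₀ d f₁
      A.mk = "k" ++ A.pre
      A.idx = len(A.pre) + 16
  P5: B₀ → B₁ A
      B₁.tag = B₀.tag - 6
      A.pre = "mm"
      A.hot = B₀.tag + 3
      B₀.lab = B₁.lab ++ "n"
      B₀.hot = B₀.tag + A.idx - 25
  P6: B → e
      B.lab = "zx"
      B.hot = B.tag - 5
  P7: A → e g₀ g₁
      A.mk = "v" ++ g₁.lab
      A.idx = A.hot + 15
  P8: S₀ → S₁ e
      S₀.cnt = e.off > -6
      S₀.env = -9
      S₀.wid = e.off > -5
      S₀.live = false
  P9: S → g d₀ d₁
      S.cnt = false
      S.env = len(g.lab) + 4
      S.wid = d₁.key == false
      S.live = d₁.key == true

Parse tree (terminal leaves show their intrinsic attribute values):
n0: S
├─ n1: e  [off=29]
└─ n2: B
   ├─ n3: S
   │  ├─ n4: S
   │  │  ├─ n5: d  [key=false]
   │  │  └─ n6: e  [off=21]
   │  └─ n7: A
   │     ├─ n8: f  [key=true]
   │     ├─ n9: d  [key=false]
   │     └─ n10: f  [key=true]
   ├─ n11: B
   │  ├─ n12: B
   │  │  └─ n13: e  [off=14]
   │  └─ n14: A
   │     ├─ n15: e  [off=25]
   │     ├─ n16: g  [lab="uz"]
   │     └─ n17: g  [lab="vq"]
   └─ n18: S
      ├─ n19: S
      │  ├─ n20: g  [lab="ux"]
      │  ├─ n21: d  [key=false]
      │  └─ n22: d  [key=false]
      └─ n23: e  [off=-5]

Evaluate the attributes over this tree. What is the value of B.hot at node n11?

1. n1.off = 29  [terminal]
2. n2.tag = 19  [e.off * -2 + 77]
3. n5.key = false  [terminal]
4. n6.off = 21  [terminal]
5. n4.cnt = false  [d.key == true]
6. n4.env = -2  [-2]
7. n4.wid = true  [d.key == false]
8. n4.live = true  [e.off > 20]
9. n7.pre = "pz"  ["pz"]
10. n7.hot = -5  [S₁.env - 3]
11. n8.key = true  [terminal]
12. n9.key = false  [terminal]
13. n10.key = true  [terminal]
14. n7.mk = "kpz"  ["k" ++ A.pre]
15. n7.idx = 18  [len(A.pre) + 16]
16. n3.cnt = false  [S₁.env > -2]
17. n3.env = 16  [len(A.mk) + 13]
18. n3.wid = false  [S₁.live == false]
19. n3.live = true  [S₁.env > -3]
20. n11.tag = 4  [S₀.env - 12]
21. n12.tag = -2  [B₀.tag - 6]
22. n13.off = 14  [terminal]
23. n12.lab = "zx"  ["zx"]
24. n12.hot = -7  [B.tag - 5]
25. n14.pre = "mm"  ["mm"]
26. n14.hot = 7  [B₀.tag + 3]
27. n15.off = 25  [terminal]
28. n16.lab = "uz"  [terminal]
29. n17.lab = "vq"  [terminal]
30. n14.mk = "vvq"  ["v" ++ g₁.lab]
31. n14.idx = 22  [A.hot + 15]
32. n11.lab = "zxn"  [B₁.lab ++ "n"]
33. n11.hot = 1  [B₀.tag + A.idx - 25]
34. n20.lab = "ux"  [terminal]
35. n21.key = false  [terminal]
36. n22.key = false  [terminal]
37. n19.cnt = false  [false]
38. n19.env = 6  [len(g.lab) + 4]
39. n19.wid = true  [d₁.key == false]
40. n19.live = false  [d₁.key == true]
41. n23.off = -5  [terminal]
42. n18.cnt = true  [e.off > -6]
43. n18.env = -9  [-9]
44. n18.wid = false  [e.off > -5]
45. n18.live = false  [false]
46. n2.lab = "xzxn"  ["x" ++ B₁.lab]
47. n2.hot = 1  [S₁.env * -1 - 8]
48. n0.cnt = true  [e.off > 28]
49. n0.env = 11  [e.off + B.hot - 19]
50. n0.wid = true  [true]
51. n0.live = true  [e.off == 29]

1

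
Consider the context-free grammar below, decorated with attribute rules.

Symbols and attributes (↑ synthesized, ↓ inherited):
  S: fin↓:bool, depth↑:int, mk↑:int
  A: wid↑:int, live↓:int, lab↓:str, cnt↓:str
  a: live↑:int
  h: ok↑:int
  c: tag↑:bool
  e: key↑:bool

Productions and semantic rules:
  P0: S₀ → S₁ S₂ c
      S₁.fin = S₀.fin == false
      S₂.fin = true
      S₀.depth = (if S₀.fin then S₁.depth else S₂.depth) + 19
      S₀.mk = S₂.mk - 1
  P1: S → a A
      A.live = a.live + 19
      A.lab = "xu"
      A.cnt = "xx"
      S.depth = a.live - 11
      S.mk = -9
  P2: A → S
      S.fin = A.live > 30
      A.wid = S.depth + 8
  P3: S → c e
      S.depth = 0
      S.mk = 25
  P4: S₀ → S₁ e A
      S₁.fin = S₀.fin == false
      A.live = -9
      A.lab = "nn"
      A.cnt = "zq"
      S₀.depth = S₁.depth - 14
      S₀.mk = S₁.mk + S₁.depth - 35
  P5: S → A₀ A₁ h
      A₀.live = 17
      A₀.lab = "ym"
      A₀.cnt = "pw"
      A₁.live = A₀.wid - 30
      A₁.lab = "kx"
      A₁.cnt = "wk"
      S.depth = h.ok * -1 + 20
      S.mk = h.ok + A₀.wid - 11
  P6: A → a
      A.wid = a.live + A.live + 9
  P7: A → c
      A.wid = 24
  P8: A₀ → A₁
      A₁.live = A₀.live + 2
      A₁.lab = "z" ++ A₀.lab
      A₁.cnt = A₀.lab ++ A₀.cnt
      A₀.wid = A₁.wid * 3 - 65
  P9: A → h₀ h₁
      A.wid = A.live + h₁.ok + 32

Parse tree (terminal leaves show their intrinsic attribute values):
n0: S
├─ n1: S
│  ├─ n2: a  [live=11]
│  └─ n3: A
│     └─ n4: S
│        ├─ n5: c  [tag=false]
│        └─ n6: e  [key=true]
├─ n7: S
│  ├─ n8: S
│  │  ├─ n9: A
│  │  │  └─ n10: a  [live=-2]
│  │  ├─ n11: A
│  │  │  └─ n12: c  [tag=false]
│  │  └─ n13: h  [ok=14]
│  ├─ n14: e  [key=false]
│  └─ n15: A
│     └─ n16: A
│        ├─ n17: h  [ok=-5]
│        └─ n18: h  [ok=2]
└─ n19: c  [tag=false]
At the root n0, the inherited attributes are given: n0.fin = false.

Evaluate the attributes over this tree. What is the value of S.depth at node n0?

11

1. n0.fin = false  [given at root]
2. n1.fin = true  [S₀.fin == false]
3. n2.live = 11  [terminal]
4. n3.live = 30  [a.live + 19]
5. n3.lab = "xu"  ["xu"]
6. n3.cnt = "xx"  ["xx"]
7. n4.fin = false  [A.live > 30]
8. n5.tag = false  [terminal]
9. n6.key = true  [terminal]
10. n4.depth = 0  [0]
11. n4.mk = 25  [25]
12. n3.wid = 8  [S.depth + 8]
13. n1.depth = 0  [a.live - 11]
14. n1.mk = -9  [-9]
15. n7.fin = true  [true]
16. n8.fin = false  [S₀.fin == false]
17. n9.live = 17  [17]
18. n9.lab = "ym"  ["ym"]
19. n9.cnt = "pw"  ["pw"]
20. n10.live = -2  [terminal]
21. n9.wid = 24  [a.live + A.live + 9]
22. n11.live = -6  [A₀.wid - 30]
23. n11.lab = "kx"  ["kx"]
24. n11.cnt = "wk"  ["wk"]
25. n12.tag = false  [terminal]
26. n11.wid = 24  [24]
27. n13.ok = 14  [terminal]
28. n8.depth = 6  [h.ok * -1 + 20]
29. n8.mk = 27  [h.ok + A₀.wid - 11]
30. n14.key = false  [terminal]
31. n15.live = -9  [-9]
32. n15.lab = "nn"  ["nn"]
33. n15.cnt = "zq"  ["zq"]
34. n16.live = -7  [A₀.live + 2]
35. n16.lab = "znn"  ["z" ++ A₀.lab]
36. n16.cnt = "nnzq"  [A₀.lab ++ A₀.cnt]
37. n17.ok = -5  [terminal]
38. n18.ok = 2  [terminal]
39. n16.wid = 27  [A.live + h₁.ok + 32]
40. n15.wid = 16  [A₁.wid * 3 - 65]
41. n7.depth = -8  [S₁.depth - 14]
42. n7.mk = -2  [S₁.mk + S₁.depth - 35]
43. n19.tag = false  [terminal]
44. n0.depth = 11  [(if S₀.fin then S₁.depth else S₂.depth) + 19]
45. n0.mk = -3  [S₂.mk - 1]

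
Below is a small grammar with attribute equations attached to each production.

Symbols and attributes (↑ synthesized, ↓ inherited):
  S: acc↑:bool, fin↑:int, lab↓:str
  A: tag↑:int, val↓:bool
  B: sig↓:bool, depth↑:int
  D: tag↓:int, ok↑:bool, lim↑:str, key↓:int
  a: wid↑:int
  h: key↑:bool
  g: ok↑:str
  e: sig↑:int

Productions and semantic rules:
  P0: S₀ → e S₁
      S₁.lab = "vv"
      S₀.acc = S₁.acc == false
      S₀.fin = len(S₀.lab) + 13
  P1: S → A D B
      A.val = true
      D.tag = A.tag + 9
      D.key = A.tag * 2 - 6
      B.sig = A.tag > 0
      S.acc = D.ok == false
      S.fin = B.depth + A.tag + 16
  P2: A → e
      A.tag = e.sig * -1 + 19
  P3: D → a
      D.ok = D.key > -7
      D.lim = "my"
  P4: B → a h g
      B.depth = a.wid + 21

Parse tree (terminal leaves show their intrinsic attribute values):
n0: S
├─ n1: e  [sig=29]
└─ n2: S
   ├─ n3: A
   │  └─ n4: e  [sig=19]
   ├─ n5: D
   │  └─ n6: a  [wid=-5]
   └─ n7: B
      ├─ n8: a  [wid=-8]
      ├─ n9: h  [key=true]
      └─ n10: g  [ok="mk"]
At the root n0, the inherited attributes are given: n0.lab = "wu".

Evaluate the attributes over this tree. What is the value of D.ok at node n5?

true

1. n0.lab = "wu"  [given at root]
2. n1.sig = 29  [terminal]
3. n2.lab = "vv"  ["vv"]
4. n3.val = true  [true]
5. n4.sig = 19  [terminal]
6. n3.tag = 0  [e.sig * -1 + 19]
7. n5.tag = 9  [A.tag + 9]
8. n5.key = -6  [A.tag * 2 - 6]
9. n6.wid = -5  [terminal]
10. n5.ok = true  [D.key > -7]
11. n5.lim = "my"  ["my"]
12. n7.sig = false  [A.tag > 0]
13. n8.wid = -8  [terminal]
14. n9.key = true  [terminal]
15. n10.ok = "mk"  [terminal]
16. n7.depth = 13  [a.wid + 21]
17. n2.acc = false  [D.ok == false]
18. n2.fin = 29  [B.depth + A.tag + 16]
19. n0.acc = true  [S₁.acc == false]
20. n0.fin = 15  [len(S₀.lab) + 13]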